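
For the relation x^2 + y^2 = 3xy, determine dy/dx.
Take d/dx of both sides. Since y is implicitly a function of x, the chain rule attaches a y' = dy/dx factor whenever we differentiate through y.

Set F(x, y) = (left side) − (right side), so the curve is F = 0. Differentiating each term of F:
  d/dx[x^2] = 2x
  d/dx[-3xy] = -3x·y' - 3y
  d/dx[y^2] = 2y·y'

Collecting, the y'-free part is the partial derivative in x and the y' coefficient is the partial derivative in y:
  ∂F/∂x = 2x - 3y
  ∂F/∂y = -3x + 2y

so d/dx[F(x, y(x))] = ∂F/∂x + (∂F/∂y)·y' = 0. Rearranging,
  dy/dx = -(∂F/∂x)/(∂F/∂y) = -(2x - 3y)/(-3x + 2y) = (2x - 3y)/(3x - 2y)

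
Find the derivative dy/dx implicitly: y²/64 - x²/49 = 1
Apply d/dx to both sides, remembering that y depends on x. Each occurrence of y therefore brings in a y' = dy/dx via the chain rule.

With F(x, y) equal to the left-hand side minus the right, differentiate F term by term:
  d/dx[-x^2/49] = -2x/49
  d/dx[y^2/64] = y·y'/32
  d/dx[-1] = 0
Adding these up, d/dx[F] = 0 becomes
  (-2x/49) + (y/32)·y' = 0,
so isolating y',
  dy/dx = -(-2x/49)/(y/32) = 64x/(49y)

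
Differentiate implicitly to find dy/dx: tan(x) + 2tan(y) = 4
Differentiate both sides with respect to x, treating y as y(x). By the chain rule, any term containing y contributes a factor of y' = dy/dx when we differentiate it.

Move every term to one side and write the relation as F(x, y) = 0. Term by term,
  d/dx[tan(x)] = tan(x)^2 + 1
  d/dx[2tan(y)] = 2·y'(tan(y)^2 + 1)
  d/dx[-4] = 0

The pieces without y' make up ∂F/∂x and the coefficient of y' is ∂F/∂y:
  ∂F/∂x = tan(x)^2 + 1,
  ∂F/∂y = 2tan(y)^2 + 2.

Since d/dx[F] = ∂F/∂x + (∂F/∂y)·y' = 0, solve for y':
  (∂F/∂y)·y' = -∂F/∂x
  dy/dx = -(∂F/∂x)/(∂F/∂y) = -(tan(x)^2 + 1)/(2tan(y)^2 + 2) = -cos(y)^2/(2cos(x)^2)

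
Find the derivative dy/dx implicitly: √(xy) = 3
Differentiate the relation implicitly: treat y = y(x) and apply the chain rule, so every y-derivative picks up a y' = dy/dx factor.

With everything moved to the left-hand side, differentiate term by term:
  d/dx[√(xy)] = √(xy)(x·y'/2 + y/2)/(xy)
  d/dx[-3] = 0

Separating the contributions that come from x directly and those that come through y:
  without y':      √(xy)/(2x)
  multiplying y':  √(xy)/(2y)

so (√(xy)/(2x)) + (√(xy)/(2y))·y' = 0, and therefore
  dy/dx = -(√(xy)/(2x))/(√(xy)/(2y)) = -y/x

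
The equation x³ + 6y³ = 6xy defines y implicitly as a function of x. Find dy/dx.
Apply d/dx to both sides, remembering that y depends on x. Each occurrence of y therefore brings in a y' = dy/dx via the chain rule.

With F(x, y) equal to the left-hand side minus the right, differentiate F term by term:
  d/dx[x^3] = 3x^2
  d/dx[-6xy] = -6x·y' - 6y
  d/dx[6y^3] = 18y^2·y'
Adding these up, d/dx[F] = 0 becomes
  (3x^2 - 6y) + (-6x + 18y^2)·y' = 0,
so isolating y',
  dy/dx = -(3x^2 - 6y)/(-6x + 18y^2) = (x^2/2 - y)/(x - 3y^2)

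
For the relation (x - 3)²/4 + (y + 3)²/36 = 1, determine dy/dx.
Apply d/dx to both sides, remembering that y depends on x. Each occurrence of y therefore brings in a y' = dy/dx via the chain rule.

With F(x, y) equal to the left-hand side minus the right, differentiate F term by term:
  d/dx[(x - 3)^2/4] = x/2 - 3/2
  d/dx[(y + 3)^2/36] = y'(y + 3)/18
  d/dx[-1] = 0
Adding these up, d/dx[F] = 0 becomes
  (x/2 - 3/2) + (y/18 + 1/6)·y' = 0,
so isolating y',
  dy/dx = -(x/2 - 3/2)/(y/18 + 1/6)
        = -((x - 3)/2)/((y + 3)/18) = 9(3 - x)/(y + 3)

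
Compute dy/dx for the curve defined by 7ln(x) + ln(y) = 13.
Differentiate both sides with respect to x, treating y as y(x). By the chain rule, any term containing y contributes a factor of y' = dy/dx when we differentiate it.

Move every term to one side and write the relation as F(x, y) = 0. Term by term,
  d/dx[7ln(x)] = 7/x
  d/dx[ln(y)] = y'/y
  d/dx[-13] = 0

The pieces without y' make up ∂F/∂x and the coefficient of y' is ∂F/∂y:
  ∂F/∂x = 7/x,
  ∂F/∂y = 1/y.

Since d/dx[F] = ∂F/∂x + (∂F/∂y)·y' = 0, solve for y':
  (∂F/∂y)·y' = -∂F/∂x
  dy/dx = -(∂F/∂x)/(∂F/∂y) = -(7/x)/(1/y) = -7y/x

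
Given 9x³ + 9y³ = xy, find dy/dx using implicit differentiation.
Take d/dx of both sides. Since y is implicitly a function of x, the chain rule attaches a y' = dy/dx factor whenever we differentiate through y.

Set F(x, y) = (left side) − (right side), so the curve is F = 0. Differentiating each term of F:
  d/dx[9x^3] = 27x^2
  d/dx[-xy] = -x·y' - y
  d/dx[9y^3] = 27y^2·y'

Collecting, the y'-free part is the partial derivative in x and the y' coefficient is the partial derivative in y:
  ∂F/∂x = 27x^2 - y
  ∂F/∂y = -x + 27y^2

so d/dx[F(x, y(x))] = ∂F/∂x + (∂F/∂y)·y' = 0. Rearranging,
  dy/dx = -(∂F/∂x)/(∂F/∂y) = -(27x^2 - y)/(-x + 27y^2) = (27x^2 - y)/(x - 27y^2)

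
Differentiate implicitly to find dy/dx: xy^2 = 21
Differentiate both sides with respect to x, treating y as y(x). By the chain rule, any term containing y contributes a factor of y' = dy/dx when we differentiate it.

Move every term to one side and write the relation as F(x, y) = 0. Term by term,
  d/dx[xy^2] = 2xy·y' + y^2
  d/dx[-21] = 0

The pieces without y' make up ∂F/∂x and the coefficient of y' is ∂F/∂y:
  ∂F/∂x = y^2,
  ∂F/∂y = 2xy.

Since d/dx[F] = ∂F/∂x + (∂F/∂y)·y' = 0, solve for y':
  (∂F/∂y)·y' = -∂F/∂x
  dy/dx = -(∂F/∂x)/(∂F/∂y) = -(y^2)/(2xy) = -y/(2x)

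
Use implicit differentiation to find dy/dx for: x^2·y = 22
Differentiate both sides with respect to x, treating y as y(x). By the chain rule, any term containing y contributes a factor of y' = dy/dx when we differentiate it.

Move every term to one side and write the relation as F(x, y) = 0. Term by term,
  d/dx[x^2y] = x^2·y' + 2xy
  d/dx[-22] = 0

The pieces without y' make up ∂F/∂x and the coefficient of y' is ∂F/∂y:
  ∂F/∂x = 2xy,
  ∂F/∂y = x^2.

Since d/dx[F] = ∂F/∂x + (∂F/∂y)·y' = 0, solve for y':
  (∂F/∂y)·y' = -∂F/∂x
  dy/dx = -(∂F/∂x)/(∂F/∂y) = -(2xy)/(x^2) = -2y/x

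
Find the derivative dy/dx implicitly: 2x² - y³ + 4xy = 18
Apply d/dx to both sides, remembering that y depends on x. Each occurrence of y therefore brings in a y' = dy/dx via the chain rule.

With F(x, y) equal to the left-hand side minus the right, differentiate F term by term:
  d/dx[2x^2] = 4x
  d/dx[4xy] = 4x·y' + 4y
  d/dx[-y^3] = -3y^2·y'
  d/dx[-18] = 0
Adding these up, d/dx[F] = 0 becomes
  (4x + 4y) + (4x - 3y^2)·y' = 0,
so isolating y',
  dy/dx = -(4x + 4y)/(4x - 3y^2) = 4(-x - y)/(4x - 3y^2)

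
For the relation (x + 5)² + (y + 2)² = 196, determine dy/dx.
Apply d/dx to both sides, remembering that y depends on x. Each occurrence of y therefore brings in a y' = dy/dx via the chain rule.

With F(x, y) equal to the left-hand side minus the right, differentiate F term by term:
  d/dx[(x + 5)^2] = 2x + 10
  d/dx[(y + 2)^2] = 2·y'(y + 2)
  d/dx[-196] = 0
Adding these up, d/dx[F] = 0 becomes
  (2x + 10) + (2y + 4)·y' = 0,
so isolating y',
  dy/dx = -(2x + 10)/(2y + 4) = (-x - 5)/(y + 2)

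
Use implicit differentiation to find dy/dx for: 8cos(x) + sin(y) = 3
Apply d/dx to both sides, remembering that y depends on x. Each occurrence of y therefore brings in a y' = dy/dx via the chain rule.

With F(x, y) equal to the left-hand side minus the right, differentiate F term by term:
  d/dx[sin(y)] = y'·cos(y)
  d/dx[8cos(x)] = -8sin(x)
  d/dx[-3] = 0
Adding these up, d/dx[F] = 0 becomes
  (-8sin(x)) + (cos(y))·y' = 0,
so isolating y',
  dy/dx = -(-8sin(x))/(cos(y)) = 8sin(x)/cos(y)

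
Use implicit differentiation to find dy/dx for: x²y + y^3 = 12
Differentiate the relation implicitly: treat y = y(x) and apply the chain rule, so every y-derivative picks up a y' = dy/dx factor.

With everything moved to the left-hand side, differentiate term by term:
  d/dx[x^2y] = x^2·y' + 2xy
  d/dx[y^3] = 3y^2·y'
  d/dx[-12] = 0

Separating the contributions that come from x directly and those that come through y:
  without y':      2xy
  multiplying y':  x^2 + 3y^2

so (2xy) + (x^2 + 3y^2)·y' = 0, and therefore
  dy/dx = -(2xy)/(x^2 + 3y^2) = -2xy/(x^2 + 3y^2)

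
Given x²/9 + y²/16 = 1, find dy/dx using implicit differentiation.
Take d/dx of both sides. Since y is implicitly a function of x, the chain rule attaches a y' = dy/dx factor whenever we differentiate through y.

Set F(x, y) = (left side) − (right side), so the curve is F = 0. Differentiating each term of F:
  d/dx[x^2/9] = 2x/9
  d/dx[y^2/16] = y·y'/8
  d/dx[-1] = 0

Collecting, the y'-free part is the partial derivative in x and the y' coefficient is the partial derivative in y:
  ∂F/∂x = 2x/9
  ∂F/∂y = y/8

so d/dx[F(x, y(x))] = ∂F/∂x + (∂F/∂y)·y' = 0. Rearranging,
  dy/dx = -(∂F/∂x)/(∂F/∂y) = -(2x/9)/(y/8) = -16x/(9y)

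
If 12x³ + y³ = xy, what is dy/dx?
Differentiate the relation implicitly: treat y = y(x) and apply the chain rule, so every y-derivative picks up a y' = dy/dx factor.

With everything moved to the left-hand side, differentiate term by term:
  d/dx[12x^3] = 36x^2
  d/dx[-xy] = -x·y' - y
  d/dx[y^3] = 3y^2·y'

Separating the contributions that come from x directly and those that come through y:
  without y':      36x^2 - y
  multiplying y':  -x + 3y^2

so (36x^2 - y) + (-x + 3y^2)·y' = 0, and therefore
  dy/dx = -(36x^2 - y)/(-x + 3y^2) = (36x^2 - y)/(x - 3y^2)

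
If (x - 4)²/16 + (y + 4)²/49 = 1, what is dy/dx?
Differentiate the relation implicitly: treat y = y(x) and apply the chain rule, so every y-derivative picks up a y' = dy/dx factor.

With everything moved to the left-hand side, differentiate term by term:
  d/dx[(x - 4)^2/16] = x/8 - 1/2
  d/dx[(y + 4)^2/49] = 2·y'(y + 4)/49
  d/dx[-1] = 0

Separating the contributions that come from x directly and those that come through y:
  without y':      x/8 - 1/2
  multiplying y':  2y/49 + 8/49

so (x/8 - 1/2) + (2y/49 + 8/49)·y' = 0, and therefore
  dy/dx = -(x/8 - 1/2)/(2y/49 + 8/49)
        = -((x - 4)/8)/(2(y + 4)/49) = 49(4 - x)/(16(y + 4))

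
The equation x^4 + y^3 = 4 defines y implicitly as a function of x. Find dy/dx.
Apply d/dx to both sides, remembering that y depends on x. Each occurrence of y therefore brings in a y' = dy/dx via the chain rule.

With F(x, y) equal to the left-hand side minus the right, differentiate F term by term:
  d/dx[x^4] = 4x^3
  d/dx[y^3] = 3y^2·y'
  d/dx[-4] = 0
Adding these up, d/dx[F] = 0 becomes
  (4x^3) + (3y^2)·y' = 0,
so isolating y',
  dy/dx = -(4x^3)/(3y^2) = -4x^3/(3y^2)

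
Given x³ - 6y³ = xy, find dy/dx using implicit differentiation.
Differentiate the relation implicitly: treat y = y(x) and apply the chain rule, so every y-derivative picks up a y' = dy/dx factor.

With everything moved to the left-hand side, differentiate term by term:
  d/dx[x^3] = 3x^2
  d/dx[-xy] = -x·y' - y
  d/dx[-6y^3] = -18y^2·y'

Separating the contributions that come from x directly and those that come through y:
  without y':      3x^2 - y
  multiplying y':  -x - 18y^2

so (3x^2 - y) + (-x - 18y^2)·y' = 0, and therefore
  dy/dx = -(3x^2 - y)/(-x - 18y^2) = (3x^2 - y)/(x + 18y^2)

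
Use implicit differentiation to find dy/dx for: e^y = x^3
Apply d/dx to both sides, remembering that y depends on x. Each occurrence of y therefore brings in a y' = dy/dx via the chain rule.

With F(x, y) equal to the left-hand side minus the right, differentiate F term by term:
  d/dx[-x^3] = -3x^2
  d/dx[e^(y)] = y'·e^(y)
Adding these up, d/dx[F] = 0 becomes
  (-3x^2) + (e^(y))·y' = 0,
so isolating y',
  dy/dx = -(-3x^2)/(e^(y)) = 3x^2e^(-y)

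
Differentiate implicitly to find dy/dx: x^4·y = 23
Apply d/dx to both sides, remembering that y depends on x. Each occurrence of y therefore brings in a y' = dy/dx via the chain rule.

With F(x, y) equal to the left-hand side minus the right, differentiate F term by term:
  d/dx[x^4y] = x^4·y' + 4x^3y
  d/dx[-23] = 0
Adding these up, d/dx[F] = 0 becomes
  (4x^3y) + (x^4)·y' = 0,
so isolating y',
  dy/dx = -(4x^3y)/(x^4) = -4y/x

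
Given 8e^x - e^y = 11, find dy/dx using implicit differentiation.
Differentiate both sides with respect to x, treating y as y(x). By the chain rule, any term containing y contributes a factor of y' = dy/dx when we differentiate it.

Move every term to one side and write the relation as F(x, y) = 0. Term by term,
  d/dx[8e^(x)] = 8e^(x)
  d/dx[-e^(y)] = -y'·e^(y)
  d/dx[-11] = 0

The pieces without y' make up ∂F/∂x and the coefficient of y' is ∂F/∂y:
  ∂F/∂x = 8e^(x),
  ∂F/∂y = -e^(y).

Since d/dx[F] = ∂F/∂x + (∂F/∂y)·y' = 0, solve for y':
  (∂F/∂y)·y' = -∂F/∂x
  dy/dx = -(∂F/∂x)/(∂F/∂y) = -(8e^(x))/(-e^(y)) = 8e^(x - y)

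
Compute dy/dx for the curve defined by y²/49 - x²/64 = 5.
Take d/dx of both sides. Since y is implicitly a function of x, the chain rule attaches a y' = dy/dx factor whenever we differentiate through y.

Set F(x, y) = (left side) − (right side), so the curve is F = 0. Differentiating each term of F:
  d/dx[-x^2/64] = -x/32
  d/dx[y^2/49] = 2y·y'/49
  d/dx[-5] = 0

Collecting, the y'-free part is the partial derivative in x and the y' coefficient is the partial derivative in y:
  ∂F/∂x = -x/32
  ∂F/∂y = 2y/49

so d/dx[F(x, y(x))] = ∂F/∂x + (∂F/∂y)·y' = 0. Rearranging,
  dy/dx = -(∂F/∂x)/(∂F/∂y) = -(-x/32)/(2y/49) = 49x/(64y)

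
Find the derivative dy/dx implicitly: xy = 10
Apply d/dx to both sides, remembering that y depends on x. Each occurrence of y therefore brings in a y' = dy/dx via the chain rule.

With F(x, y) equal to the left-hand side minus the right, differentiate F term by term:
  d/dx[xy] = x·y' + y
  d/dx[-10] = 0
Adding these up, d/dx[F] = 0 becomes
  (y) + (x)·y' = 0,
so isolating y',
  dy/dx = -(y)/(x) = -y/x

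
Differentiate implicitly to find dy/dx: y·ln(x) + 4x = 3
Differentiate the relation implicitly: treat y = y(x) and apply the chain rule, so every y-derivative picks up a y' = dy/dx factor.

With everything moved to the left-hand side, differentiate term by term:
  d/dx[4x] = 4
  d/dx[y·ln(x)] = y'·ln(x) + y/x
  d/dx[-3] = 0

Separating the contributions that come from x directly and those that come through y:
  without y':      4 + y/x
  multiplying y':  ln(x)

so (4 + y/x) + (ln(x))·y' = 0, and therefore
  dy/dx = -(4 + y/x)/(ln(x))
        = -((4x + y)/x)/(ln(x)) = (-4x - y)/(x·ln(x))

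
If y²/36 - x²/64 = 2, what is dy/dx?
Differentiate both sides with respect to x, treating y as y(x). By the chain rule, any term containing y contributes a factor of y' = dy/dx when we differentiate it.

Move every term to one side and write the relation as F(x, y) = 0. Term by term,
  d/dx[-x^2/64] = -x/32
  d/dx[y^2/36] = y·y'/18
  d/dx[-2] = 0

The pieces without y' make up ∂F/∂x and the coefficient of y' is ∂F/∂y:
  ∂F/∂x = -x/32,
  ∂F/∂y = y/18.

Since d/dx[F] = ∂F/∂x + (∂F/∂y)·y' = 0, solve for y':
  (∂F/∂y)·y' = -∂F/∂x
  dy/dx = -(∂F/∂x)/(∂F/∂y) = -(-x/32)/(y/18) = 9x/(16y)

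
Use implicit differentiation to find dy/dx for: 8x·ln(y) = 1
Differentiate the relation implicitly: treat y = y(x) and apply the chain rule, so every y-derivative picks up a y' = dy/dx factor.

With everything moved to the left-hand side, differentiate term by term:
  d/dx[8x·ln(y)] = 8x·y'/y + 8ln(y)
  d/dx[-1] = 0

Separating the contributions that come from x directly and those that come through y:
  without y':      8ln(y)
  multiplying y':  8x/y

so (8ln(y)) + (8x/y)·y' = 0, and therefore
  dy/dx = -(8ln(y))/(8x/y) = -y·ln(y)/x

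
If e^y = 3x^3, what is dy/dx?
Apply d/dx to both sides, remembering that y depends on x. Each occurrence of y therefore brings in a y' = dy/dx via the chain rule.

With F(x, y) equal to the left-hand side minus the right, differentiate F term by term:
  d/dx[-3x^3] = -9x^2
  d/dx[e^(y)] = y'·e^(y)
Adding these up, d/dx[F] = 0 becomes
  (-9x^2) + (e^(y))·y' = 0,
so isolating y',
  dy/dx = -(-9x^2)/(e^(y)) = 9x^2e^(-y)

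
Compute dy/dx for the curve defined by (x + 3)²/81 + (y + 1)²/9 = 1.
Take d/dx of both sides. Since y is implicitly a function of x, the chain rule attaches a y' = dy/dx factor whenever we differentiate through y.

Set F(x, y) = (left side) − (right side), so the curve is F = 0. Differentiating each term of F:
  d/dx[(x + 3)^2/81] = 2x/81 + 2/27
  d/dx[(y + 1)^2/9] = 2·y'(y + 1)/9
  d/dx[-1] = 0

Collecting, the y'-free part is the partial derivative in x and the y' coefficient is the partial derivative in y:
  ∂F/∂x = 2x/81 + 2/27
  ∂F/∂y = 2y/9 + 2/9

so d/dx[F(x, y(x))] = ∂F/∂x + (∂F/∂y)·y' = 0. Rearranging,
  dy/dx = -(∂F/∂x)/(∂F/∂y) = -(2x/81 + 2/27)/(2y/9 + 2/9)
        = -(2(x + 3)/81)/(2(y + 1)/9) = (-x - 3)/(9(y + 1))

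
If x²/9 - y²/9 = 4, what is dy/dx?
Take d/dx of both sides. Since y is implicitly a function of x, the chain rule attaches a y' = dy/dx factor whenever we differentiate through y.

Set F(x, y) = (left side) − (right side), so the curve is F = 0. Differentiating each term of F:
  d/dx[x^2/9] = 2x/9
  d/dx[-y^2/9] = -2y·y'/9
  d/dx[-4] = 0

Collecting, the y'-free part is the partial derivative in x and the y' coefficient is the partial derivative in y:
  ∂F/∂x = 2x/9
  ∂F/∂y = -2y/9

so d/dx[F(x, y(x))] = ∂F/∂x + (∂F/∂y)·y' = 0. Rearranging,
  dy/dx = -(∂F/∂x)/(∂F/∂y) = -(2x/9)/(-2y/9) = x/y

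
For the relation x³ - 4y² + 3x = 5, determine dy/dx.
Differentiate the relation implicitly: treat y = y(x) and apply the chain rule, so every y-derivative picks up a y' = dy/dx factor.

With everything moved to the left-hand side, differentiate term by term:
  d/dx[x^3] = 3x^2
  d/dx[3x] = 3
  d/dx[-4y^2] = -8y·y'
  d/dx[-5] = 0

Separating the contributions that come from x directly and those that come through y:
  without y':      3x^2 + 3
  multiplying y':  -8y

so (3x^2 + 3) + (-8y)·y' = 0, and therefore
  dy/dx = -(3x^2 + 3)/(-8y) = 3(x^2 + 1)/(8y)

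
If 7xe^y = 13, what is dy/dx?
Differentiate the relation implicitly: treat y = y(x) and apply the chain rule, so every y-derivative picks up a y' = dy/dx factor.

With everything moved to the left-hand side, differentiate term by term:
  d/dx[7x·e^(y)] = 7x·y'·e^(y) + 7e^(y)
  d/dx[-13] = 0

Separating the contributions that come from x directly and those that come through y:
  without y':      7e^(y)
  multiplying y':  7x·e^(y)

so (7e^(y)) + (7x·e^(y))·y' = 0, and therefore
  dy/dx = -(7e^(y))/(7x·e^(y)) = -1/x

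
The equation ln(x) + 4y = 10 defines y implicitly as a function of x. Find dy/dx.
Differentiate both sides with respect to x, treating y as y(x). By the chain rule, any term containing y contributes a factor of y' = dy/dx when we differentiate it.

Move every term to one side and write the relation as F(x, y) = 0. Term by term,
  d/dx[4y] = 4·y'
  d/dx[ln(x)] = 1/x
  d/dx[-10] = 0

The pieces without y' make up ∂F/∂x and the coefficient of y' is ∂F/∂y:
  ∂F/∂x = 1/x,
  ∂F/∂y = 4.

Since d/dx[F] = ∂F/∂x + (∂F/∂y)·y' = 0, solve for y':
  (∂F/∂y)·y' = -∂F/∂x
  dy/dx = -(∂F/∂x)/(∂F/∂y) = -(1/x)/(4) = -1/(4x)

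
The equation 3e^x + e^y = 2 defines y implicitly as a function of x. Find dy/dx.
Take d/dx of both sides. Since y is implicitly a function of x, the chain rule attaches a y' = dy/dx factor whenever we differentiate through y.

Set F(x, y) = (left side) − (right side), so the curve is F = 0. Differentiating each term of F:
  d/dx[3e^(x)] = 3e^(x)
  d/dx[e^(y)] = y'·e^(y)
  d/dx[-2] = 0

Collecting, the y'-free part is the partial derivative in x and the y' coefficient is the partial derivative in y:
  ∂F/∂x = 3e^(x)
  ∂F/∂y = e^(y)

so d/dx[F(x, y(x))] = ∂F/∂x + (∂F/∂y)·y' = 0. Rearranging,
  dy/dx = -(∂F/∂x)/(∂F/∂y) = -(3e^(x))/(e^(y)) = -3e^(x - y)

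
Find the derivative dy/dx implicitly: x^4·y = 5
Differentiate both sides with respect to x, treating y as y(x). By the chain rule, any term containing y contributes a factor of y' = dy/dx when we differentiate it.

Move every term to one side and write the relation as F(x, y) = 0. Term by term,
  d/dx[x^4y] = x^4·y' + 4x^3y
  d/dx[-5] = 0

The pieces without y' make up ∂F/∂x and the coefficient of y' is ∂F/∂y:
  ∂F/∂x = 4x^3y,
  ∂F/∂y = x^4.

Since d/dx[F] = ∂F/∂x + (∂F/∂y)·y' = 0, solve for y':
  (∂F/∂y)·y' = -∂F/∂x
  dy/dx = -(∂F/∂x)/(∂F/∂y) = -(4x^3y)/(x^4) = -4y/x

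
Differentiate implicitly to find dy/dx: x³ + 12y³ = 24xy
Differentiate the relation implicitly: treat y = y(x) and apply the chain rule, so every y-derivative picks up a y' = dy/dx factor.

With everything moved to the left-hand side, differentiate term by term:
  d/dx[x^3] = 3x^2
  d/dx[-24xy] = -24x·y' - 24y
  d/dx[12y^3] = 36y^2·y'

Separating the contributions that come from x directly and those that come through y:
  without y':      3x^2 - 24y
  multiplying y':  -24x + 36y^2

so (3x^2 - 24y) + (-24x + 36y^2)·y' = 0, and therefore
  dy/dx = -(3x^2 - 24y)/(-24x + 36y^2) = (x^2 - 8y)/(4(2x - 3y^2))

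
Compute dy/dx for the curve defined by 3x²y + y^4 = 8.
Take d/dx of both sides. Since y is implicitly a function of x, the chain rule attaches a y' = dy/dx factor whenever we differentiate through y.

Set F(x, y) = (left side) − (right side), so the curve is F = 0. Differentiating each term of F:
  d/dx[3x^2y] = 3x^2·y' + 6xy
  d/dx[y^4] = 4y^3·y'
  d/dx[-8] = 0

Collecting, the y'-free part is the partial derivative in x and the y' coefficient is the partial derivative in y:
  ∂F/∂x = 6xy
  ∂F/∂y = 3x^2 + 4y^3

so d/dx[F(x, y(x))] = ∂F/∂x + (∂F/∂y)·y' = 0. Rearranging,
  dy/dx = -(∂F/∂x)/(∂F/∂y) = -(6xy)/(3x^2 + 4y^3) = -6xy/(3x^2 + 4y^3)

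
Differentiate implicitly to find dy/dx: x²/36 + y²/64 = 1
Apply d/dx to both sides, remembering that y depends on x. Each occurrence of y therefore brings in a y' = dy/dx via the chain rule.

With F(x, y) equal to the left-hand side minus the right, differentiate F term by term:
  d/dx[x^2/36] = x/18
  d/dx[y^2/64] = y·y'/32
  d/dx[-1] = 0
Adding these up, d/dx[F] = 0 becomes
  (x/18) + (y/32)·y' = 0,
so isolating y',
  dy/dx = -(x/18)/(y/32) = -16x/(9y)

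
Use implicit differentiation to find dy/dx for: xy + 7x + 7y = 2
Differentiate both sides with respect to x, treating y as y(x). By the chain rule, any term containing y contributes a factor of y' = dy/dx when we differentiate it.

Move every term to one side and write the relation as F(x, y) = 0. Term by term,
  d/dx[xy] = x·y' + y
  d/dx[7x] = 7
  d/dx[7y] = 7·y'
  d/dx[-2] = 0

The pieces without y' make up ∂F/∂x and the coefficient of y' is ∂F/∂y:
  ∂F/∂x = y + 7,
  ∂F/∂y = x + 7.

Since d/dx[F] = ∂F/∂x + (∂F/∂y)·y' = 0, solve for y':
  (∂F/∂y)·y' = -∂F/∂x
  dy/dx = -(∂F/∂x)/(∂F/∂y) = -(y + 7)/(x + 7) = (-y - 7)/(x + 7)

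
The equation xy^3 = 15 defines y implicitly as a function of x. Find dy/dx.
Differentiate both sides with respect to x, treating y as y(x). By the chain rule, any term containing y contributes a factor of y' = dy/dx when we differentiate it.

Move every term to one side and write the relation as F(x, y) = 0. Term by term,
  d/dx[xy^3] = 3xy^2·y' + y^3
  d/dx[-15] = 0

The pieces without y' make up ∂F/∂x and the coefficient of y' is ∂F/∂y:
  ∂F/∂x = y^3,
  ∂F/∂y = 3xy^2.

Since d/dx[F] = ∂F/∂x + (∂F/∂y)·y' = 0, solve for y':
  (∂F/∂y)·y' = -∂F/∂x
  dy/dx = -(∂F/∂x)/(∂F/∂y) = -(y^3)/(3xy^2) = -y/(3x)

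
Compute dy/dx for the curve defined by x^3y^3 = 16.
Apply d/dx to both sides, remembering that y depends on x. Each occurrence of y therefore brings in a y' = dy/dx via the chain rule.

With F(x, y) equal to the left-hand side minus the right, differentiate F term by term:
  d/dx[x^3y^3] = 3x^3y^2·y' + 3x^2y^3
  d/dx[-16] = 0
Adding these up, d/dx[F] = 0 becomes
  (3x^2y^3) + (3x^3y^2)·y' = 0,
so isolating y',
  dy/dx = -(3x^2y^3)/(3x^3y^2) = -y/x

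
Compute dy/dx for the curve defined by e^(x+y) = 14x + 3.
Differentiate the relation implicitly: treat y = y(x) and apply the chain rule, so every y-derivative picks up a y' = dy/dx factor.

With everything moved to the left-hand side, differentiate term by term:
  d/dx[-14x] = -14
  d/dx[e^(x + y)] = (y' + 1)·e^(x + y)
  d/dx[-3] = 0

Separating the contributions that come from x directly and those that come through y:
  without y':      e^(x + y) - 14
  multiplying y':  e^(x + y)

so (e^(x + y) - 14) + (e^(x + y))·y' = 0, and therefore
  dy/dx = -(e^(x + y) - 14)/(e^(x + y)) = 14e^(-x - y) - 1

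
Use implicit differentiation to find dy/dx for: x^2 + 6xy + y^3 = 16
Apply d/dx to both sides, remembering that y depends on x. Each occurrence of y therefore brings in a y' = dy/dx via the chain rule.

With F(x, y) equal to the left-hand side minus the right, differentiate F term by term:
  d/dx[x^2] = 2x
  d/dx[6xy] = 6x·y' + 6y
  d/dx[y^3] = 3y^2·y'
  d/dx[-16] = 0
Adding these up, d/dx[F] = 0 becomes
  (2x + 6y) + (6x + 3y^2)·y' = 0,
so isolating y',
  dy/dx = -(2x + 6y)/(6x + 3y^2) = 2(-x - 3y)/(3(2x + y^2))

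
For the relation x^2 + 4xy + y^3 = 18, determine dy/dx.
Differentiate both sides with respect to x, treating y as y(x). By the chain rule, any term containing y contributes a factor of y' = dy/dx when we differentiate it.

Move every term to one side and write the relation as F(x, y) = 0. Term by term,
  d/dx[x^2] = 2x
  d/dx[4xy] = 4x·y' + 4y
  d/dx[y^3] = 3y^2·y'
  d/dx[-18] = 0

The pieces without y' make up ∂F/∂x and the coefficient of y' is ∂F/∂y:
  ∂F/∂x = 2x + 4y,
  ∂F/∂y = 4x + 3y^2.

Since d/dx[F] = ∂F/∂x + (∂F/∂y)·y' = 0, solve for y':
  (∂F/∂y)·y' = -∂F/∂x
  dy/dx = -(∂F/∂x)/(∂F/∂y) = -(2x + 4y)/(4x + 3y^2) = 2(-x - 2y)/(4x + 3y^2)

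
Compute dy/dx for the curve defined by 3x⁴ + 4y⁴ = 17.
Differentiate the relation implicitly: treat y = y(x) and apply the chain rule, so every y-derivative picks up a y' = dy/dx factor.

With everything moved to the left-hand side, differentiate term by term:
  d/dx[3x^4] = 12x^3
  d/dx[4y^4] = 16y^3·y'
  d/dx[-17] = 0

Separating the contributions that come from x directly and those that come through y:
  without y':      12x^3
  multiplying y':  16y^3

so (12x^3) + (16y^3)·y' = 0, and therefore
  dy/dx = -(12x^3)/(16y^3) = -3x^3/(4y^3)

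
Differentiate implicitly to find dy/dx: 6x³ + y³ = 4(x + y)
Take d/dx of both sides. Since y is implicitly a function of x, the chain rule attaches a y' = dy/dx factor whenever we differentiate through y.

Set F(x, y) = (left side) − (right side), so the curve is F = 0. Differentiating each term of F:
  d/dx[6x^3] = 18x^2
  d/dx[-4x] = -4
  d/dx[y^3] = 3y^2·y'
  d/dx[-4y] = -4·y'

Collecting, the y'-free part is the partial derivative in x and the y' coefficient is the partial derivative in y:
  ∂F/∂x = 18x^2 - 4
  ∂F/∂y = 3y^2 - 4

so d/dx[F(x, y(x))] = ∂F/∂x + (∂F/∂y)·y' = 0. Rearranging,
  dy/dx = -(∂F/∂x)/(∂F/∂y) = -(18x^2 - 4)/(3y^2 - 4) = 2(2 - 9x^2)/(3y^2 - 4)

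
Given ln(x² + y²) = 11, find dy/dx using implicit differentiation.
Differentiate both sides with respect to x, treating y as y(x). By the chain rule, any term containing y contributes a factor of y' = dy/dx when we differentiate it.

Move every term to one side and write the relation as F(x, y) = 0. Term by term,
  d/dx[ln(x^2 + y^2)] = (2x + 2y·y')/(x^2 + y^2)
  d/dx[-11] = 0

The pieces without y' make up ∂F/∂x and the coefficient of y' is ∂F/∂y:
  ∂F/∂x = 2x/(x^2 + y^2),
  ∂F/∂y = 2y/(x^2 + y^2).

Since d/dx[F] = ∂F/∂x + (∂F/∂y)·y' = 0, solve for y':
  (∂F/∂y)·y' = -∂F/∂x
  dy/dx = -(∂F/∂x)/(∂F/∂y) = -(2x/(x^2 + y^2))/(2y/(x^2 + y^2)) = -x/y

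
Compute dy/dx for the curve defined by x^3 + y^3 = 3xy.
Differentiate both sides with respect to x, treating y as y(x). By the chain rule, any term containing y contributes a factor of y' = dy/dx when we differentiate it.

Move every term to one side and write the relation as F(x, y) = 0. Term by term,
  d/dx[x^3] = 3x^2
  d/dx[-3xy] = -3x·y' - 3y
  d/dx[y^3] = 3y^2·y'

The pieces without y' make up ∂F/∂x and the coefficient of y' is ∂F/∂y:
  ∂F/∂x = 3x^2 - 3y,
  ∂F/∂y = -3x + 3y^2.

Since d/dx[F] = ∂F/∂x + (∂F/∂y)·y' = 0, solve for y':
  (∂F/∂y)·y' = -∂F/∂x
  dy/dx = -(∂F/∂x)/(∂F/∂y) = -(3x^2 - 3y)/(-3x + 3y^2) = (x^2 - y)/(x - y^2)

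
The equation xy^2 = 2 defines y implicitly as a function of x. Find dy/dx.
Differentiate both sides with respect to x, treating y as y(x). By the chain rule, any term containing y contributes a factor of y' = dy/dx when we differentiate it.

Move every term to one side and write the relation as F(x, y) = 0. Term by term,
  d/dx[xy^2] = 2xy·y' + y^2
  d/dx[-2] = 0

The pieces without y' make up ∂F/∂x and the coefficient of y' is ∂F/∂y:
  ∂F/∂x = y^2,
  ∂F/∂y = 2xy.

Since d/dx[F] = ∂F/∂x + (∂F/∂y)·y' = 0, solve for y':
  (∂F/∂y)·y' = -∂F/∂x
  dy/dx = -(∂F/∂x)/(∂F/∂y) = -(y^2)/(2xy) = -y/(2x)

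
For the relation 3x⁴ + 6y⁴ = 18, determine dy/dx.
Differentiate both sides with respect to x, treating y as y(x). By the chain rule, any term containing y contributes a factor of y' = dy/dx when we differentiate it.

Move every term to one side and write the relation as F(x, y) = 0. Term by term,
  d/dx[3x^4] = 12x^3
  d/dx[6y^4] = 24y^3·y'
  d/dx[-18] = 0

The pieces without y' make up ∂F/∂x and the coefficient of y' is ∂F/∂y:
  ∂F/∂x = 12x^3,
  ∂F/∂y = 24y^3.

Since d/dx[F] = ∂F/∂x + (∂F/∂y)·y' = 0, solve for y':
  (∂F/∂y)·y' = -∂F/∂x
  dy/dx = -(∂F/∂x)/(∂F/∂y) = -(12x^3)/(24y^3) = -x^3/(2y^3)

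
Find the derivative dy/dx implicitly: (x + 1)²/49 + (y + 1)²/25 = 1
Apply d/dx to both sides, remembering that y depends on x. Each occurrence of y therefore brings in a y' = dy/dx via the chain rule.

With F(x, y) equal to the left-hand side minus the right, differentiate F term by term:
  d/dx[(x + 1)^2/49] = 2x/49 + 2/49
  d/dx[(y + 1)^2/25] = 2·y'(y + 1)/25
  d/dx[-1] = 0
Adding these up, d/dx[F] = 0 becomes
  (2x/49 + 2/49) + (2y/25 + 2/25)·y' = 0,
so isolating y',
  dy/dx = -(2x/49 + 2/49)/(2y/25 + 2/25)
        = -(2(x + 1)/49)/(2(y + 1)/25) = 25(-x - 1)/(49(y + 1))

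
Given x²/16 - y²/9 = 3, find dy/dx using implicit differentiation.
Apply d/dx to both sides, remembering that y depends on x. Each occurrence of y therefore brings in a y' = dy/dx via the chain rule.

With F(x, y) equal to the left-hand side minus the right, differentiate F term by term:
  d/dx[x^2/16] = x/8
  d/dx[-y^2/9] = -2y·y'/9
  d/dx[-3] = 0
Adding these up, d/dx[F] = 0 becomes
  (x/8) + (-2y/9)·y' = 0,
so isolating y',
  dy/dx = -(x/8)/(-2y/9) = 9x/(16y)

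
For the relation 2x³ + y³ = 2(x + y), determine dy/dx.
Apply d/dx to both sides, remembering that y depends on x. Each occurrence of y therefore brings in a y' = dy/dx via the chain rule.

With F(x, y) equal to the left-hand side minus the right, differentiate F term by term:
  d/dx[2x^3] = 6x^2
  d/dx[-2x] = -2
  d/dx[y^3] = 3y^2·y'
  d/dx[-2y] = -2·y'
Adding these up, d/dx[F] = 0 becomes
  (6x^2 - 2) + (3y^2 - 2)·y' = 0,
so isolating y',
  dy/dx = -(6x^2 - 2)/(3y^2 - 2) = 2(1 - 3x^2)/(3y^2 - 2)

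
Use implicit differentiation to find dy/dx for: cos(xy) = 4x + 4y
Take d/dx of both sides. Since y is implicitly a function of x, the chain rule attaches a y' = dy/dx factor whenever we differentiate through y.

Set F(x, y) = (left side) − (right side), so the curve is F = 0. Differentiating each term of F:
  d/dx[-4x] = -4
  d/dx[-4y] = -4·y'
  d/dx[cos(xy)] = -(x·y' + y)·sin(xy)

Collecting, the y'-free part is the partial derivative in x and the y' coefficient is the partial derivative in y:
  ∂F/∂x = -y·sin(xy) - 4
  ∂F/∂y = -x·sin(xy) - 4

so d/dx[F(x, y(x))] = ∂F/∂x + (∂F/∂y)·y' = 0. Rearranging,
  dy/dx = -(∂F/∂x)/(∂F/∂y) = -(-y·sin(xy) - 4)/(-x·sin(xy) - 4) = -(y·sin(xy) + 4)/(x·sin(xy) + 4)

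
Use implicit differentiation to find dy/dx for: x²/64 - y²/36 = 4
Differentiate the relation implicitly: treat y = y(x) and apply the chain rule, so every y-derivative picks up a y' = dy/dx factor.

With everything moved to the left-hand side, differentiate term by term:
  d/dx[x^2/64] = x/32
  d/dx[-y^2/36] = -y·y'/18
  d/dx[-4] = 0

Separating the contributions that come from x directly and those that come through y:
  without y':      x/32
  multiplying y':  -y/18

so (x/32) + (-y/18)·y' = 0, and therefore
  dy/dx = -(x/32)/(-y/18) = 9x/(16y)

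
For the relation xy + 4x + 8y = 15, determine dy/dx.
Differentiate both sides with respect to x, treating y as y(x). By the chain rule, any term containing y contributes a factor of y' = dy/dx when we differentiate it.

Move every term to one side and write the relation as F(x, y) = 0. Term by term,
  d/dx[xy] = x·y' + y
  d/dx[4x] = 4
  d/dx[8y] = 8·y'
  d/dx[-15] = 0

The pieces without y' make up ∂F/∂x and the coefficient of y' is ∂F/∂y:
  ∂F/∂x = y + 4,
  ∂F/∂y = x + 8.

Since d/dx[F] = ∂F/∂x + (∂F/∂y)·y' = 0, solve for y':
  (∂F/∂y)·y' = -∂F/∂x
  dy/dx = -(∂F/∂x)/(∂F/∂y) = -(y + 4)/(x + 8) = (-y - 4)/(x + 8)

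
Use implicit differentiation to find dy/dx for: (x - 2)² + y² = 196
Differentiate the relation implicitly: treat y = y(x) and apply the chain rule, so every y-derivative picks up a y' = dy/dx factor.

With everything moved to the left-hand side, differentiate term by term:
  d/dx[y^2] = 2y·y'
  d/dx[(x - 2)^2] = 2x - 4
  d/dx[-196] = 0

Separating the contributions that come from x directly and those that come through y:
  without y':      2x - 4
  multiplying y':  2y

so (2x - 4) + (2y)·y' = 0, and therefore
  dy/dx = -(2x - 4)/(2y) = (2 - x)/y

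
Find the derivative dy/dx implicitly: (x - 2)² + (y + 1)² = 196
Take d/dx of both sides. Since y is implicitly a function of x, the chain rule attaches a y' = dy/dx factor whenever we differentiate through y.

Set F(x, y) = (left side) − (right side), so the curve is F = 0. Differentiating each term of F:
  d/dx[(x - 2)^2] = 2x - 4
  d/dx[(y + 1)^2] = 2·y'(y + 1)
  d/dx[-196] = 0

Collecting, the y'-free part is the partial derivative in x and the y' coefficient is the partial derivative in y:
  ∂F/∂x = 2x - 4
  ∂F/∂y = 2y + 2

so d/dx[F(x, y(x))] = ∂F/∂x + (∂F/∂y)·y' = 0. Rearranging,
  dy/dx = -(∂F/∂x)/(∂F/∂y) = -(2x - 4)/(2y + 2) = (2 - x)/(y + 1)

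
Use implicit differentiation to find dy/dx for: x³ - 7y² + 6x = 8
Apply d/dx to both sides, remembering that y depends on x. Each occurrence of y therefore brings in a y' = dy/dx via the chain rule.

With F(x, y) equal to the left-hand side minus the right, differentiate F term by term:
  d/dx[x^3] = 3x^2
  d/dx[6x] = 6
  d/dx[-7y^2] = -14y·y'
  d/dx[-8] = 0
Adding these up, d/dx[F] = 0 becomes
  (3x^2 + 6) + (-14y)·y' = 0,
so isolating y',
  dy/dx = -(3x^2 + 6)/(-14y) = 3(x^2 + 2)/(14y)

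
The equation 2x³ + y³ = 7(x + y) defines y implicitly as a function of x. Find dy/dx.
Differentiate both sides with respect to x, treating y as y(x). By the chain rule, any term containing y contributes a factor of y' = dy/dx when we differentiate it.

Move every term to one side and write the relation as F(x, y) = 0. Term by term,
  d/dx[2x^3] = 6x^2
  d/dx[-7x] = -7
  d/dx[y^3] = 3y^2·y'
  d/dx[-7y] = -7·y'

The pieces without y' make up ∂F/∂x and the coefficient of y' is ∂F/∂y:
  ∂F/∂x = 6x^2 - 7,
  ∂F/∂y = 3y^2 - 7.

Since d/dx[F] = ∂F/∂x + (∂F/∂y)·y' = 0, solve for y':
  (∂F/∂y)·y' = -∂F/∂x
  dy/dx = -(∂F/∂x)/(∂F/∂y) = -(6x^2 - 7)/(3y^2 - 7) = (7 - 6x^2)/(3y^2 - 7)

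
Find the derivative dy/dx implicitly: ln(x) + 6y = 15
Differentiate the relation implicitly: treat y = y(x) and apply the chain rule, so every y-derivative picks up a y' = dy/dx factor.

With everything moved to the left-hand side, differentiate term by term:
  d/dx[6y] = 6·y'
  d/dx[ln(x)] = 1/x
  d/dx[-15] = 0

Separating the contributions that come from x directly and those that come through y:
  without y':      1/x
  multiplying y':  6

so (1/x) + (6)·y' = 0, and therefore
  dy/dx = -(1/x)/(6) = -1/(6x)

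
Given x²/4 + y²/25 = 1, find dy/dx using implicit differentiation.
Differentiate both sides with respect to x, treating y as y(x). By the chain rule, any term containing y contributes a factor of y' = dy/dx when we differentiate it.

Move every term to one side and write the relation as F(x, y) = 0. Term by term,
  d/dx[x^2/4] = x/2
  d/dx[y^2/25] = 2y·y'/25
  d/dx[-1] = 0

The pieces without y' make up ∂F/∂x and the coefficient of y' is ∂F/∂y:
  ∂F/∂x = x/2,
  ∂F/∂y = 2y/25.

Since d/dx[F] = ∂F/∂x + (∂F/∂y)·y' = 0, solve for y':
  (∂F/∂y)·y' = -∂F/∂x
  dy/dx = -(∂F/∂x)/(∂F/∂y) = -(x/2)/(2y/25) = -25x/(4y)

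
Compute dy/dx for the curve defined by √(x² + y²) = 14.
Differentiate the relation implicitly: treat y = y(x) and apply the chain rule, so every y-derivative picks up a y' = dy/dx factor.

With everything moved to the left-hand side, differentiate term by term:
  d/dx[√(x^2 + y^2)] = (x + y·y')/√(x^2 + y^2)
  d/dx[-14] = 0

Separating the contributions that come from x directly and those that come through y:
  without y':      x/√(x^2 + y^2)
  multiplying y':  y/√(x^2 + y^2)

so (x/√(x^2 + y^2)) + (y/√(x^2 + y^2))·y' = 0, and therefore
  dy/dx = -(x/√(x^2 + y^2))/(y/√(x^2 + y^2)) = -x/y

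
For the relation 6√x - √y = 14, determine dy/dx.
Apply d/dx to both sides, remembering that y depends on x. Each occurrence of y therefore brings in a y' = dy/dx via the chain rule.

With F(x, y) equal to the left-hand side minus the right, differentiate F term by term:
  d/dx[6√(x)] = 3/√(x)
  d/dx[-√(y)] = -y'/(2√(y))
  d/dx[-14] = 0
Adding these up, d/dx[F] = 0 becomes
  (3/√(x)) + (-1/(2√(y)))·y' = 0,
so isolating y',
  dy/dx = -(3/√(x))/(-1/(2√(y))) = 6√(y)/√(x)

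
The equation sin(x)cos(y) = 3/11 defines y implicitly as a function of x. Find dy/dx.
Differentiate both sides with respect to x, treating y as y(x). By the chain rule, any term containing y contributes a factor of y' = dy/dx when we differentiate it.

Move every term to one side and write the relation as F(x, y) = 0. Term by term,
  d/dx[sin(x)·cos(y)] = -y'·sin(x)·sin(y) + cos(x)·cos(y)
  d/dx[-3/11] = 0

The pieces without y' make up ∂F/∂x and the coefficient of y' is ∂F/∂y:
  ∂F/∂x = cos(x)·cos(y),
  ∂F/∂y = -sin(x)·sin(y).

Since d/dx[F] = ∂F/∂x + (∂F/∂y)·y' = 0, solve for y':
  (∂F/∂y)·y' = -∂F/∂x
  dy/dx = -(∂F/∂x)/(∂F/∂y) = -(cos(x)·cos(y))/(-sin(x)·sin(y)) = 1/(tan(x)·tan(y))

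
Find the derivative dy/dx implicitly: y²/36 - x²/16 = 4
Take d/dx of both sides. Since y is implicitly a function of x, the chain rule attaches a y' = dy/dx factor whenever we differentiate through y.

Set F(x, y) = (left side) − (right side), so the curve is F = 0. Differentiating each term of F:
  d/dx[-x^2/16] = -x/8
  d/dx[y^2/36] = y·y'/18
  d/dx[-4] = 0

Collecting, the y'-free part is the partial derivative in x and the y' coefficient is the partial derivative in y:
  ∂F/∂x = -x/8
  ∂F/∂y = y/18

so d/dx[F(x, y(x))] = ∂F/∂x + (∂F/∂y)·y' = 0. Rearranging,
  dy/dx = -(∂F/∂x)/(∂F/∂y) = -(-x/8)/(y/18) = 9x/(4y)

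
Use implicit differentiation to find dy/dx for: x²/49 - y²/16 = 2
Take d/dx of both sides. Since y is implicitly a function of x, the chain rule attaches a y' = dy/dx factor whenever we differentiate through y.

Set F(x, y) = (left side) − (right side), so the curve is F = 0. Differentiating each term of F:
  d/dx[x^2/49] = 2x/49
  d/dx[-y^2/16] = -y·y'/8
  d/dx[-2] = 0

Collecting, the y'-free part is the partial derivative in x and the y' coefficient is the partial derivative in y:
  ∂F/∂x = 2x/49
  ∂F/∂y = -y/8

so d/dx[F(x, y(x))] = ∂F/∂x + (∂F/∂y)·y' = 0. Rearranging,
  dy/dx = -(∂F/∂x)/(∂F/∂y) = -(2x/49)/(-y/8) = 16x/(49y)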